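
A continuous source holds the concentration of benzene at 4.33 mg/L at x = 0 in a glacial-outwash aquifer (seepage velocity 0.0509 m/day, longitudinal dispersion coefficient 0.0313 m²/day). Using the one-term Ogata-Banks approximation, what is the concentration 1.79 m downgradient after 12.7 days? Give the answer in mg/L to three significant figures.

For a continuous step input, C/C₀ ≈ ½·erfc((x−vt)/(2√(Dt))).
vt = 0.0509 × 12.7 = 0.64643 m and 2√(Dt) = 2√(0.0313 × 12.7) = 1.261 m.
Argument (x−vt)/(2√(Dt)) = (1.79 − 0.64643)/1.261 = 0.9069; ½·erfc(0.9069) = 0.09982.
C = 4.33 × 0.09982 = 0.432 mg/L.

0.432 mg/L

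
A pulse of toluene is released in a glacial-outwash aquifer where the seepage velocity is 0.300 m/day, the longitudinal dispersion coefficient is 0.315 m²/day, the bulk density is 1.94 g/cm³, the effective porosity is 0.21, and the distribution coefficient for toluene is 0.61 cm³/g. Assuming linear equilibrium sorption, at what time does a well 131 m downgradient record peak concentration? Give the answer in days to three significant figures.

Retardation factor R = 1 + ρ_b·K_d/n = 1 + 1.94 × 0.61/0.21 = 6.635.
Sorption retards both mechanisms: v_R = v/R = 0.04521 m/day, D_R = D/R = 0.04748 m²/day.
Peak time from v_R²t² + 2D_R t − x² = 0: t = (√(D_R² + v_R²x²) − D_R)/v_R².
√(D_R² + v_R²x²) = √(0.04748² + 0.04521² × 131²) = 5.923; v_R² = 0.002044.
t = (5.923 − 0.04748)/0.002044 = 2870 days.

2870 days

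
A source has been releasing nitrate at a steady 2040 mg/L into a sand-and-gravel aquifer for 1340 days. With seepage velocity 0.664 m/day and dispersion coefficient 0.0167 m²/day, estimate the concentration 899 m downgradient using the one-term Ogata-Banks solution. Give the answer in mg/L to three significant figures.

171 mg/L

For a continuous step input, C/C₀ ≈ ½·erfc((x−vt)/(2√(Dt))).
vt = 0.664 × 1340 = 889.76 m and 2√(Dt) = 2√(0.0167 × 1340) = 9.461 m.
Argument (x−vt)/(2√(Dt)) = (899 − 889.76)/9.461 = 0.9766; ½·erfc(0.9766) = 0.08362.
C = 2040 × 0.08362 = 171 mg/L.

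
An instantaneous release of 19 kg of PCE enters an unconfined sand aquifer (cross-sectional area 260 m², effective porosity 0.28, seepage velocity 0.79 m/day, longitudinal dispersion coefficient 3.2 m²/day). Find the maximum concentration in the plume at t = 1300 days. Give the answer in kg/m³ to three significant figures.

0.00114 kg/m³

The peak of an instantaneous 1D plume sits at x = vt; there the Gaussian factor is 1 and C_max = M/(n_e·A·√(4πDt)), where n_e·A is the pore area the mass is dissolved in.
√(4πDt) = √(4π × 3.2 × 1300) = 228.6 m, so C_max = 19/(0.28 × 260 × 228.6) = 0.00114 kg/m³.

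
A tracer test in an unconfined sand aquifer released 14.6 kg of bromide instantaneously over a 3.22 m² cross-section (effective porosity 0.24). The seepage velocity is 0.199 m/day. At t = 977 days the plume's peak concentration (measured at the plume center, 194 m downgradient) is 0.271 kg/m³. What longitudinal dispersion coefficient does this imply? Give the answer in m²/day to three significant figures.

At the plume center C_max = M/(n_e·A·√(4πDt)), so D = M²/(4πt·(n_e·A·C_max)²).
n_e·A·C_max = 0.24 × 3.22 × 0.271 = 0.2094 kg/m.
D = 14.6²/(4π × 977 × 0.2094²) = 0.396 m²/day.

0.396 m²/day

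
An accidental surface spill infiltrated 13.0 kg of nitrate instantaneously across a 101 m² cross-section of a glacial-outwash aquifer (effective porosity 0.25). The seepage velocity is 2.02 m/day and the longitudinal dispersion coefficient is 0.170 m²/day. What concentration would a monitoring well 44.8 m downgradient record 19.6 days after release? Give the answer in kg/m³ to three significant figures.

For an instantaneous plane source, C(x,t) = M/(n_e·A·√(4πDt)) · exp(−(x−vt)²/(4Dt)), with n_e·A the pore (flow) area.
Plume center vt = 2.02 × 19.6 = 39.592 m, so the well at 44.8 m is 5.208 m downgradient of the peak.
√(4πDt) = 6.471 m, giving peak height M/(n_e·A·√(4πDt)) = 13.0/(0.25 × 101 × 6.471) = 0.07956 kg/m³.
(x−vt)²/(4Dt) = (5.208)²/(4 × 0.170 × 19.6) = 2.035; exp(−2.035) = 0.1307.
C = 0.07956 × 0.1307 = 0.0104 kg/m³.

0.0104 kg/m³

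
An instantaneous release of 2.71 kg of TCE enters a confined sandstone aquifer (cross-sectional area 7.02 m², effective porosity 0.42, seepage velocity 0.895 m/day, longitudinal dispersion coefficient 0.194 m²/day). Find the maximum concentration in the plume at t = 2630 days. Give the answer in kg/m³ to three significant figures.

0.0115 kg/m³

The peak of an instantaneous 1D plume sits at x = vt; there the Gaussian factor is 1 and C_max = M/(n_e·A·√(4πDt)), where n_e·A is the pore area the mass is dissolved in.
√(4πDt) = √(4π × 0.194 × 2630) = 80.07 m, so C_max = 2.71/(0.42 × 7.02 × 80.07) = 0.0115 kg/m³.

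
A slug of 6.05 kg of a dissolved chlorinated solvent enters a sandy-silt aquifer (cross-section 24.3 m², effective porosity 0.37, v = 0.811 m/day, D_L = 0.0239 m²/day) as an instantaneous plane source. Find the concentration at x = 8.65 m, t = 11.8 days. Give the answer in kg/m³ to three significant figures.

0.169 kg/m³

For an instantaneous plane source, C(x,t) = M/(n_e·A·√(4πDt)) · exp(−(x−vt)²/(4Dt)), with n_e·A the pore (flow) area.
Plume center vt = 0.811 × 11.8 = 9.5698 m, so the well at 8.65 m is 0.9198 m upgradient of the peak.
√(4πDt) = 1.883 m, giving peak height M/(n_e·A·√(4πDt)) = 6.05/(0.37 × 24.3 × 1.883) = 0.3574 kg/m³.
(x−vt)²/(4Dt) = (-0.9198)²/(4 × 0.0239 × 11.8) = 0.7500; exp(−0.7500) = 0.4724.
C = 0.3574 × 0.4724 = 0.169 kg/m³.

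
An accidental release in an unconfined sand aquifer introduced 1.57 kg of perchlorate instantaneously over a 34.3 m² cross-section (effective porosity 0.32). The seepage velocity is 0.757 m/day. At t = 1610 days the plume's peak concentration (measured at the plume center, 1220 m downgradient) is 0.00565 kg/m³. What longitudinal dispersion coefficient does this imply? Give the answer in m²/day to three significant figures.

At the plume center C_max = M/(n_e·A·√(4πDt)), so D = M²/(4πt·(n_e·A·C_max)²).
n_e·A·C_max = 0.32 × 34.3 × 0.00565 = 0.06201 kg/m.
D = 1.57²/(4π × 1610 × 0.06201²) = 0.0317 m²/day.

0.0317 m²/day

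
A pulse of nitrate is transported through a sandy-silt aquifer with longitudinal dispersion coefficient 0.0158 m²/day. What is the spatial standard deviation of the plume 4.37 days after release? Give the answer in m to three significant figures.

0.372 m

Dispersive spreading gives a Gaussian with σ² = 2Dt; advection only shifts the center.
σ = √(2 × 0.0158 × 4.37) = 0.372 m.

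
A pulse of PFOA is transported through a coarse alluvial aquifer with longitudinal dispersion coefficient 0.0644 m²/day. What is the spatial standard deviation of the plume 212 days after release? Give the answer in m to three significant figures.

Dispersive spreading gives a Gaussian with σ² = 2Dt; advection only shifts the center.
σ = √(2 × 0.0644 × 212) = 5.23 m.

5.23 m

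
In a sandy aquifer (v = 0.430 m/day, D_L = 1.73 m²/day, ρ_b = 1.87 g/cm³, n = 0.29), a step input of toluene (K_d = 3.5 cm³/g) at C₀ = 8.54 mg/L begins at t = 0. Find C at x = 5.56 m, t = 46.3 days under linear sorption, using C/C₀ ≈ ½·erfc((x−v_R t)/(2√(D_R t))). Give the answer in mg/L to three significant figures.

0.301 mg/L

Retardation factor R = 1 + ρ_b·K_d/n = 1 + 1.87 × 3.5/0.29 = 23.57.
Sorption retards both mechanisms: v_R = v/R = 0.01824 m/day, D_R = D/R = 0.07340 m²/day.
v_R·t = 0.01824 × 46.3 = 0.844512 m; 2√(D_R t) = 3.687 m; argument = (5.56 − 0.844512)/3.687 = 1.279.
C = C₀ × ½·erfc(1.279) = 8.54 × 0.03524 = 0.301 mg/L.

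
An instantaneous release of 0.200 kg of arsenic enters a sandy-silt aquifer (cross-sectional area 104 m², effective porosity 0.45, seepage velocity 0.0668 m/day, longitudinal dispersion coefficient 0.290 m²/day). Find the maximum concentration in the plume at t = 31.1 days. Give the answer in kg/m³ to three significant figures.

The peak of an instantaneous 1D plume sits at x = vt; there the Gaussian factor is 1 and C_max = M/(n_e·A·√(4πDt)), where n_e·A is the pore area the mass is dissolved in.
√(4πDt) = √(4π × 0.290 × 31.1) = 10.65 m, so C_max = 0.200/(0.45 × 104 × 10.65) = 0.000401 kg/m³.

0.000401 kg/m³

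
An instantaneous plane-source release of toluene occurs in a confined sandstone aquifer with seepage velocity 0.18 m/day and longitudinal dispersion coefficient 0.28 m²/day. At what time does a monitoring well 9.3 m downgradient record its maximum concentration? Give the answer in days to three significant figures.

43.7 days

For the 1D instantaneous-source solution, setting ∂C/∂t = 0 at fixed x gives v²t² + 2Dt − x² = 0, so t = (√(D² + v²x²) − D)/v².
√(D² + v²x²) = √(0.28² + 0.18² × 9.3²) = 1.697; v² = 0.0324.
t = (1.697 − 0.28)/0.0324 = 43.7 days (vs. the pure-advection estimate x/v = 51.7 d).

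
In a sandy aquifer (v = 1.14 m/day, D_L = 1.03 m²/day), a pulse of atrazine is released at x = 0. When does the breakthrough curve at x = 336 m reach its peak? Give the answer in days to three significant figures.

294 days

For the 1D instantaneous-source solution, setting ∂C/∂t = 0 at fixed x gives v²t² + 2Dt − x² = 0, so t = (√(D² + v²x²) − D)/v².
√(D² + v²x²) = √(1.03² + 1.14² × 336²) = 383.0; v² = 1.2996.
t = (383.0 − 1.03)/1.2996 = 294 days (vs. the pure-advection estimate x/v = 295 d).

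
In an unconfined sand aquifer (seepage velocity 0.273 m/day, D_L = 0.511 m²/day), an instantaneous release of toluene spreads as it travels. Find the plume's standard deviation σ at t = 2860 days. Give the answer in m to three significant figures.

Dispersive spreading gives a Gaussian with σ² = 2Dt; advection only shifts the center.
σ = √(2 × 0.511 × 2860) = 54.1 m.

54.1 m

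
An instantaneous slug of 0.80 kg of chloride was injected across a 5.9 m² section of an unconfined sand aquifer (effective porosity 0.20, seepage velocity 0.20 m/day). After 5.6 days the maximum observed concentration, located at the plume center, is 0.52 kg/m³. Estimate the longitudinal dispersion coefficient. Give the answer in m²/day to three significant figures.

0.0242 m²/day

At the plume center C_max = M/(n_e·A·√(4πDt)), so D = M²/(4πt·(n_e·A·C_max)²).
n_e·A·C_max = 0.20 × 5.9 × 0.52 = 0.6136 kg/m.
D = 0.80²/(4π × 5.6 × 0.6136²) = 0.0242 m²/day.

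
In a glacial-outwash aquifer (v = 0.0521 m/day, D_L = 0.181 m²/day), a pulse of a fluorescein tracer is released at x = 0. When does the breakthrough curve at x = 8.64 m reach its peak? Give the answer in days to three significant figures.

112 days

For the 1D instantaneous-source solution, setting ∂C/∂t = 0 at fixed x gives v²t² + 2Dt − x² = 0, so t = (√(D² + v²x²) − D)/v².
√(D² + v²x²) = √(0.181² + 0.0521² × 8.64²) = 0.4852; v² = 0.00271441.
t = (0.4852 − 0.181)/0.00271441 = 112 days (vs. the pure-advection estimate x/v = 166 d).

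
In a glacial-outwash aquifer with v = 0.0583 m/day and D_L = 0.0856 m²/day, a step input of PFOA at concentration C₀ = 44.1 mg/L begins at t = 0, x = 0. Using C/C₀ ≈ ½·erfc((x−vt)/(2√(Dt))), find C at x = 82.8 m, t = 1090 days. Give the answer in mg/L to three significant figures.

3.50 mg/L

For a continuous step input, C/C₀ ≈ ½·erfc((x−vt)/(2√(Dt))).
vt = 0.0583 × 1090 = 63.547 m and 2√(Dt) = 2√(0.0856 × 1090) = 19.32 m.
Argument (x−vt)/(2√(Dt)) = (82.8 − 63.547)/19.32 = 0.9965; ½·erfc(0.9965) = 0.07938.
C = 44.1 × 0.07938 = 3.50 mg/L.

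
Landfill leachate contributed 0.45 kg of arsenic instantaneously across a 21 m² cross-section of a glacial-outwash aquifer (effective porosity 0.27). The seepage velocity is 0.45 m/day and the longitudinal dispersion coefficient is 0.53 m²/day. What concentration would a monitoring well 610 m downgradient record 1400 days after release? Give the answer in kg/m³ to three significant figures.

For an instantaneous plane source, C(x,t) = M/(n_e·A·√(4πDt)) · exp(−(x−vt)²/(4Dt)), with n_e·A the pore (flow) area.
Plume center vt = 0.45 × 1400 = 630 m, so the well at 610 m is 20 m upgradient of the peak.
√(4πDt) = 96.56 m, giving peak height M/(n_e·A·√(4πDt)) = 0.45/(0.27 × 21 × 96.56) = 0.0008219 kg/m³.
(x−vt)²/(4Dt) = (-20)²/(4 × 0.53 × 1400) = 0.1348; exp(−0.1348) = 0.8739.
C = 0.0008219 × 0.8739 = 0.000718 kg/m³.

0.000718 kg/m³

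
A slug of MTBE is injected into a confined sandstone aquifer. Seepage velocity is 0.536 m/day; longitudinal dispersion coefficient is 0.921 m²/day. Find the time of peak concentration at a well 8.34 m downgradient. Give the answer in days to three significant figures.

12.7 days

For the 1D instantaneous-source solution, setting ∂C/∂t = 0 at fixed x gives v²t² + 2Dt − x² = 0, so t = (√(D² + v²x²) − D)/v².
√(D² + v²x²) = √(0.921² + 0.536² × 8.34²) = 4.564; v² = 0.287296.
t = (4.564 − 0.921)/0.287296 = 12.7 days (vs. the pure-advection estimate x/v = 15.6 d).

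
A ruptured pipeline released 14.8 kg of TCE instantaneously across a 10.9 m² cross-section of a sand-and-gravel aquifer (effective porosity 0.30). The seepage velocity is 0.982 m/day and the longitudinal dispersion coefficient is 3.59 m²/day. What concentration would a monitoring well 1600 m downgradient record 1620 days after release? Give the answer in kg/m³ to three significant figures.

For an instantaneous plane source, C(x,t) = M/(n_e·A·√(4πDt)) · exp(−(x−vt)²/(4Dt)), with n_e·A the pore (flow) area.
Plume center vt = 0.982 × 1620 = 1590.84 m, so the well at 1600 m is 9.16 m downgradient of the peak.
√(4πDt) = 270.3 m, giving peak height M/(n_e·A·√(4πDt)) = 14.8/(0.30 × 10.9 × 270.3) = 0.01674 kg/m³.
(x−vt)²/(4Dt) = (9.16)²/(4 × 3.59 × 1620) = 0.003607; exp(−0.003607) = 0.9964.
C = 0.01674 × 0.9964 = 0.0167 kg/m³.

0.0167 kg/m³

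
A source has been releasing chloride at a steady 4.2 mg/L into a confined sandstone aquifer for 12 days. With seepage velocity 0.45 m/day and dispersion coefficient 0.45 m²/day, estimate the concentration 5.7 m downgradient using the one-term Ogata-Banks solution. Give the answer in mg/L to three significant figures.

For a continuous step input, C/C₀ ≈ ½·erfc((x−vt)/(2√(Dt))).
vt = 0.45 × 12 = 5.4 m and 2√(Dt) = 2√(0.45 × 12) = 4.648 m.
Argument (x−vt)/(2√(Dt)) = (5.7 − 5.4)/4.648 = 0.06454; ½·erfc(0.06454) = 0.4636.
C = 4.2 × 0.4636 = 1.95 mg/L.

1.95 mg/L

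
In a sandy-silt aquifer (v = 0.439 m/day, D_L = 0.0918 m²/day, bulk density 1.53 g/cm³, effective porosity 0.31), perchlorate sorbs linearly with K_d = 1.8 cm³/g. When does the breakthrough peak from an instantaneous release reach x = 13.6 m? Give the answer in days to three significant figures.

302 days

Retardation factor R = 1 + ρ_b·K_d/n = 1 + 1.53 × 1.8/0.31 = 9.884.
Sorption retards both mechanisms: v_R = v/R = 0.04442 m/day, D_R = D/R = 0.009288 m²/day.
Peak time from v_R²t² + 2D_R t − x² = 0: t = (√(D_R² + v_R²x²) − D_R)/v_R².
√(D_R² + v_R²x²) = √(0.009288² + 0.04442² × 13.6²) = 0.6042; v_R² = 0.001973.
t = (0.6042 − 0.009288)/0.001973 = 302 days.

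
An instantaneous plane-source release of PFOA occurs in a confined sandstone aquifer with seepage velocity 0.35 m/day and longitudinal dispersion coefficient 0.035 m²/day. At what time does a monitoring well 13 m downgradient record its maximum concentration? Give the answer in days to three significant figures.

For the 1D instantaneous-source solution, setting ∂C/∂t = 0 at fixed x gives v²t² + 2Dt − x² = 0, so t = (√(D² + v²x²) − D)/v².
√(D² + v²x²) = √(0.035² + 0.35² × 13²) = 4.550; v² = 0.1225.
t = (4.550 − 0.035)/0.1225 = 36.9 days (vs. the pure-advection estimate x/v = 37.1 d).

36.9 days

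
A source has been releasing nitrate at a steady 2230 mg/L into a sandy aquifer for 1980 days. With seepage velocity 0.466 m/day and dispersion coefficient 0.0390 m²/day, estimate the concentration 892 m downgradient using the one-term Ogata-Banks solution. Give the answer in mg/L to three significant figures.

For a continuous step input, C/C₀ ≈ ½·erfc((x−vt)/(2√(Dt))).
vt = 0.466 × 1980 = 922.68 m and 2√(Dt) = 2√(0.0390 × 1980) = 17.57 m.
Argument (x−vt)/(2√(Dt)) = (892 − 922.68)/17.57 = -1.746; ½·erfc(-1.746) = 0.9932.
C = 2230 × 0.9932 = 2210 mg/L.

2210 mg/L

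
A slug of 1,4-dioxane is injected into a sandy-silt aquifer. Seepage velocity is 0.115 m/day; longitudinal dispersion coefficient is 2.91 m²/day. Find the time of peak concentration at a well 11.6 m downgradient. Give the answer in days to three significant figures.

22.0 days

For the 1D instantaneous-source solution, setting ∂C/∂t = 0 at fixed x gives v²t² + 2Dt − x² = 0, so t = (√(D² + v²x²) − D)/v².
√(D² + v²x²) = √(2.91² + 0.115² × 11.6²) = 3.201; v² = 0.013225.
t = (3.201 − 2.91)/0.013225 = 22.0 days (vs. the pure-advection estimate x/v = 101 d).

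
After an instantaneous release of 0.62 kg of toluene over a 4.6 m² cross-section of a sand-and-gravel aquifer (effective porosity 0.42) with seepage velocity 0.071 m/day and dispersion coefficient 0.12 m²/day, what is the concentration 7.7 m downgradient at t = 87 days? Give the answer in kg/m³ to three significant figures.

For an instantaneous plane source, C(x,t) = M/(n_e·A·√(4πDt)) · exp(−(x−vt)²/(4Dt)), with n_e·A the pore (flow) area.
Plume center vt = 0.071 × 87 = 6.177 m, so the well at 7.7 m is 1.523 m downgradient of the peak.
√(4πDt) = 11.45 m, giving peak height M/(n_e·A·√(4πDt)) = 0.62/(0.42 × 4.6 × 11.45) = 0.02803 kg/m³.
(x−vt)²/(4Dt) = (1.523)²/(4 × 0.12 × 87) = 0.05554; exp(−0.05554) = 0.9460.
C = 0.02803 × 0.9460 = 0.0265 kg/m³.

0.0265 kg/m³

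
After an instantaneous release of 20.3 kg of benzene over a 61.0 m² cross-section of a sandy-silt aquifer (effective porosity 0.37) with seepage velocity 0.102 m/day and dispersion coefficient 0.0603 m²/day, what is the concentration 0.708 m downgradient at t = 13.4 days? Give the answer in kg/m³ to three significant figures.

0.247 kg/m³

For an instantaneous plane source, C(x,t) = M/(n_e·A·√(4πDt)) · exp(−(x−vt)²/(4Dt)), with n_e·A the pore (flow) area.
Plume center vt = 0.102 × 13.4 = 1.3668 m, so the well at 0.708 m is 0.6588 m upgradient of the peak.
√(4πDt) = 3.187 m, giving peak height M/(n_e·A·√(4πDt)) = 20.3/(0.37 × 61.0 × 3.187) = 0.2822 kg/m³.
(x−vt)²/(4Dt) = (-0.6588)²/(4 × 0.0603 × 13.4) = 0.1343; exp(−0.1343) = 0.8743.
C = 0.2822 × 0.8743 = 0.247 kg/m³.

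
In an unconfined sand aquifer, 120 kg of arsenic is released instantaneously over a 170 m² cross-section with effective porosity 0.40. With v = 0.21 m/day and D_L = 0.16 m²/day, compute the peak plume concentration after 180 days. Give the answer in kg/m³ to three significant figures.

The peak of an instantaneous 1D plume sits at x = vt; there the Gaussian factor is 1 and C_max = M/(n_e·A·√(4πDt)), where n_e·A is the pore area the mass is dissolved in.
√(4πDt) = √(4π × 0.16 × 180) = 19.02 m, so C_max = 120/(0.40 × 170 × 19.02) = 0.0928 kg/m³.

0.0928 kg/m³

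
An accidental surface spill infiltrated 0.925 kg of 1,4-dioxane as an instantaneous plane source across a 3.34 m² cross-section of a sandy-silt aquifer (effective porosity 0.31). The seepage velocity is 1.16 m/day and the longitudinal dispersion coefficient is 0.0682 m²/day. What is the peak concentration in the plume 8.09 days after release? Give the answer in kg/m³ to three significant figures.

0.339 kg/m³

The peak of an instantaneous 1D plume sits at x = vt; there the Gaussian factor is 1 and C_max = M/(n_e·A·√(4πDt)), where n_e·A is the pore area the mass is dissolved in.
√(4πDt) = √(4π × 0.0682 × 8.09) = 2.633 m, so C_max = 0.925/(0.31 × 3.34 × 2.633) = 0.339 kg/m³.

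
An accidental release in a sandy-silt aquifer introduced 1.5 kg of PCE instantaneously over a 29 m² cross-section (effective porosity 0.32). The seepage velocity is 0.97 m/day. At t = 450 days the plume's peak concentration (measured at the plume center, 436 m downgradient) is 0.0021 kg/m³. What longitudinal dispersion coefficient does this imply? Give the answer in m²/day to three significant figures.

1.05 m²/day

At the plume center C_max = M/(n_e·A·√(4πDt)), so D = M²/(4πt·(n_e·A·C_max)²).
n_e·A·C_max = 0.32 × 29 × 0.0021 = 0.01949 kg/m.
D = 1.5²/(4π × 450 × 0.01949²) = 1.05 m²/day.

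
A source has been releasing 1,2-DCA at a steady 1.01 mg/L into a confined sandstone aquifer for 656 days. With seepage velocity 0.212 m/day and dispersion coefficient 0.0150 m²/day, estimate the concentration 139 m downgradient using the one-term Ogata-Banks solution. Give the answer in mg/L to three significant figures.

0.512 mg/L

For a continuous step input, C/C₀ ≈ ½·erfc((x−vt)/(2√(Dt))).
vt = 0.212 × 656 = 139.072 m and 2√(Dt) = 2√(0.0150 × 656) = 6.274 m.
Argument (x−vt)/(2√(Dt)) = (139 − 139.072)/6.274 = -0.01148; ½·erfc(-0.01148) = 0.5065.
C = 1.01 × 0.5065 = 0.512 mg/L.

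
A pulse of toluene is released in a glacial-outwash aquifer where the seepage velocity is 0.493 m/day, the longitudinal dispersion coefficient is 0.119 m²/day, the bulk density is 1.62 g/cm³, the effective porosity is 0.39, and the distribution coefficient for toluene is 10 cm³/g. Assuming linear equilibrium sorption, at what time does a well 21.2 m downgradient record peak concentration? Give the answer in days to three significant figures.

1810 days

Retardation factor R = 1 + ρ_b·K_d/n = 1 + 1.62 × 10/0.39 = 42.54.
Sorption retards both mechanisms: v_R = v/R = 0.01159 m/day, D_R = D/R = 0.002797 m²/day.
Peak time from v_R²t² + 2D_R t − x² = 0: t = (√(D_R² + v_R²x²) − D_R)/v_R².
√(D_R² + v_R²x²) = √(0.002797² + 0.01159² × 21.2²) = 0.2457; v_R² = 0.0001343.
t = (0.2457 − 0.002797)/0.0001343 = 1810 days.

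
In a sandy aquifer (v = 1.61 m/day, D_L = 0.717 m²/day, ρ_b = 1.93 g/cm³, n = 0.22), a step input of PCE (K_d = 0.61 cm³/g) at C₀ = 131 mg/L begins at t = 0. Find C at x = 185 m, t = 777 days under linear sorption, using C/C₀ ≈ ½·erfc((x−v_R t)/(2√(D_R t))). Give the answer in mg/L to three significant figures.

Retardation factor R = 1 + ρ_b·K_d/n = 1 + 1.93 × 0.61/0.22 = 6.351.
Sorption retards both mechanisms: v_R = v/R = 0.2535 m/day, D_R = D/R = 0.1129 m²/day.
v_R·t = 0.2535 × 777 = 196.9695 m; 2√(D_R t) = 18.73 m; argument = (185 − 196.9695)/18.73 = -0.6391.
C = C₀ × ½·erfc(-0.6391) = 131 × 0.8170 = 107 mg/L.

107 mg/L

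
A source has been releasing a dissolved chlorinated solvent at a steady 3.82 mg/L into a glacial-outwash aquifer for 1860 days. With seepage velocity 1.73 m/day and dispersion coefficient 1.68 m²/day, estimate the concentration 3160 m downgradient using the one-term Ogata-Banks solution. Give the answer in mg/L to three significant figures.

2.93 mg/L

For a continuous step input, C/C₀ ≈ ½·erfc((x−vt)/(2√(Dt))).
vt = 1.73 × 1860 = 3217.8 m and 2√(Dt) = 2√(1.68 × 1860) = 111.8 m.
Argument (x−vt)/(2√(Dt)) = (3160 − 3217.8)/111.8 = -0.5170; ½·erfc(-0.5170) = 0.7677.
C = 3.82 × 0.7677 = 2.93 mg/L.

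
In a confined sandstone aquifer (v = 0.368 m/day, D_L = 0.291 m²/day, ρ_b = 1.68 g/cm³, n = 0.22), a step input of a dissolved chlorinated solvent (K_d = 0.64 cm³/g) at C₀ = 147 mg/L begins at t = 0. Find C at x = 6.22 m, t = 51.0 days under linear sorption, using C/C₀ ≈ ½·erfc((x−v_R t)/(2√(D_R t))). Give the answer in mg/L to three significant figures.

Retardation factor R = 1 + ρ_b·K_d/n = 1 + 1.68 × 0.64/0.22 = 5.887.
Sorption retards both mechanisms: v_R = v/R = 0.06251 m/day, D_R = D/R = 0.04943 m²/day.
v_R·t = 0.06251 × 51.0 = 3.18801 m; 2√(D_R t) = 3.175 m; argument = (6.22 − 3.18801)/3.175 = 0.9550.
C = C₀ × ½·erfc(0.9550) = 147 × 0.08842 = 13.0 mg/L.

13.0 mg/L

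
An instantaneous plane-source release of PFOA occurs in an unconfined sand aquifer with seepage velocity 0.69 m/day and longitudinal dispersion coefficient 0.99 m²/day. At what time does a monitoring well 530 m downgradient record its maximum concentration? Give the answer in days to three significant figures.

766 days

For the 1D instantaneous-source solution, setting ∂C/∂t = 0 at fixed x gives v²t² + 2Dt − x² = 0, so t = (√(D² + v²x²) − D)/v².
√(D² + v²x²) = √(0.99² + 0.69² × 530²) = 365.7; v² = 0.4761.
t = (365.7 − 0.99)/0.4761 = 766 days (vs. the pure-advection estimate x/v = 768 d).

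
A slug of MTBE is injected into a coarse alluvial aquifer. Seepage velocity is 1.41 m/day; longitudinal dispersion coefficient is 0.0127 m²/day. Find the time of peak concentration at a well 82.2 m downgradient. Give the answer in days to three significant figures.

For the 1D instantaneous-source solution, setting ∂C/∂t = 0 at fixed x gives v²t² + 2Dt − x² = 0, so t = (√(D² + v²x²) − D)/v².
√(D² + v²x²) = √(0.0127² + 1.41² × 82.2²) = 115.9; v² = 1.9881.
t = (115.9 − 0.0127)/1.9881 = 58.3 days (vs. the pure-advection estimate x/v = 58.3 d).

58.3 days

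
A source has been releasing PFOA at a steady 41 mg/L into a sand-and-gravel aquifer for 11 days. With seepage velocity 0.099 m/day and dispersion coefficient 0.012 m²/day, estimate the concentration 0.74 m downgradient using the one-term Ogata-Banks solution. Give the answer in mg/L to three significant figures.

For a continuous step input, C/C₀ ≈ ½·erfc((x−vt)/(2√(Dt))).
vt = 0.099 × 11 = 1.089 m and 2√(Dt) = 2√(0.012 × 11) = 0.7266 m.
Argument (x−vt)/(2√(Dt)) = (0.74 − 1.089)/0.7266 = -0.4803; ½·erfc(-0.4803) = 0.7515.
C = 41 × 0.7515 = 30.8 mg/L.

30.8 mg/L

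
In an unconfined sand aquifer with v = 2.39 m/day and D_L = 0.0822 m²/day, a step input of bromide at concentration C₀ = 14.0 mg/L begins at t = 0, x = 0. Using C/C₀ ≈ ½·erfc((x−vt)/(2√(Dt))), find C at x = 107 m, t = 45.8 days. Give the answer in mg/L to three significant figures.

For a continuous step input, C/C₀ ≈ ½·erfc((x−vt)/(2√(Dt))).
vt = 2.39 × 45.8 = 109.462 m and 2√(Dt) = 2√(0.0822 × 45.8) = 3.881 m.
Argument (x−vt)/(2√(Dt)) = (107 − 109.462)/3.881 = -0.6344; ½·erfc(-0.6344) = 0.8152.
C = 14.0 × 0.8152 = 11.4 mg/L.

11.4 mg/L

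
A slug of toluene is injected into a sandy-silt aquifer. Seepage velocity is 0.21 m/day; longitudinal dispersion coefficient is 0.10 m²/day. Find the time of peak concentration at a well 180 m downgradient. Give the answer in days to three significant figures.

For the 1D instantaneous-source solution, setting ∂C/∂t = 0 at fixed x gives v²t² + 2Dt − x² = 0, so t = (√(D² + v²x²) − D)/v².
√(D² + v²x²) = √(0.10² + 0.21² × 180²) = 37.80; v² = 0.0441.
t = (37.80 − 0.10)/0.0441 = 855 days (vs. the pure-advection estimate x/v = 857 d).

855 days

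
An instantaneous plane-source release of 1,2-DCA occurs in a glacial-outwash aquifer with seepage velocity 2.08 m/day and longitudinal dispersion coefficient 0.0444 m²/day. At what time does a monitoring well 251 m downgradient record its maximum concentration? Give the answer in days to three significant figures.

For the 1D instantaneous-source solution, setting ∂C/∂t = 0 at fixed x gives v²t² + 2Dt − x² = 0, so t = (√(D² + v²x²) − D)/v².
√(D² + v²x²) = √(0.0444² + 2.08² × 251²) = 522.1; v² = 4.3264.
t = (522.1 − 0.0444)/4.3264 = 121 days (vs. the pure-advection estimate x/v = 121 d).

121 days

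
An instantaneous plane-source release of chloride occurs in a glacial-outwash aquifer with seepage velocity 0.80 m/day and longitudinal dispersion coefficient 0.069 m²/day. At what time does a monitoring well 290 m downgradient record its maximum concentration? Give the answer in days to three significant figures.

For the 1D instantaneous-source solution, setting ∂C/∂t = 0 at fixed x gives v²t² + 2Dt − x² = 0, so t = (√(D² + v²x²) − D)/v².
√(D² + v²x²) = √(0.069² + 0.80² × 290²) = 232.0; v² = 0.64.
t = (232.0 − 0.069)/0.64 = 362 days (vs. the pure-advection estimate x/v = 362 d).

362 days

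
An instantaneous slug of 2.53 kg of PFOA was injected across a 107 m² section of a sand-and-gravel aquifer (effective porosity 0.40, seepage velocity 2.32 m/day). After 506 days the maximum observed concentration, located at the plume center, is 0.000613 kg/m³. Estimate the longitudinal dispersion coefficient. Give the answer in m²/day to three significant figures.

1.46 m²/day

At the plume center C_max = M/(n_e·A·√(4πDt)), so D = M²/(4πt·(n_e·A·C_max)²).
n_e·A·C_max = 0.40 × 107 × 0.000613 = 0.02624 kg/m.
D = 2.53²/(4π × 506 × 0.02624²) = 1.46 m²/day.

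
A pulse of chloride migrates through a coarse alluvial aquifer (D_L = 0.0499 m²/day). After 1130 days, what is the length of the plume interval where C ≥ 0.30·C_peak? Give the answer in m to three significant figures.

The plume is Gaussian with σ = √(2Dt) = √(2 × 0.0499 × 1130) = 10.62 m.
C/C_peak = exp(−Δx²/(2σ²)) = 0.30 ⇒ Δx = σ·√(−2 ln 0.30) = 10.62 × 1.552 = 16.48 m.
Width = 2Δx = 33.0 m.

33.0 m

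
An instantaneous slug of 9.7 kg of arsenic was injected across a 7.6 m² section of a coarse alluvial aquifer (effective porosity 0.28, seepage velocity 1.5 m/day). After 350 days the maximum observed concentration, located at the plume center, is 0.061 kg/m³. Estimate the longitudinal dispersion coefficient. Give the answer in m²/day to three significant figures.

At the plume center C_max = M/(n_e·A·√(4πDt)), so D = M²/(4πt·(n_e·A·C_max)²).
n_e·A·C_max = 0.28 × 7.6 × 0.061 = 0.1298 kg/m.
D = 9.7²/(4π × 350 × 0.1298²) = 1.27 m²/day.

1.27 m²/day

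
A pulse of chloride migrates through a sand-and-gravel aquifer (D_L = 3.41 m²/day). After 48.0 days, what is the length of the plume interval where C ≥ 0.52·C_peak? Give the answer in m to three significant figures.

The plume is Gaussian with σ = √(2Dt) = √(2 × 3.41 × 48.0) = 18.09 m.
C/C_peak = exp(−Δx²/(2σ²)) = 0.52 ⇒ Δx = σ·√(−2 ln 0.52) = 18.09 × 1.144 = 20.69 m.
Width = 2Δx = 41.4 m.

41.4 m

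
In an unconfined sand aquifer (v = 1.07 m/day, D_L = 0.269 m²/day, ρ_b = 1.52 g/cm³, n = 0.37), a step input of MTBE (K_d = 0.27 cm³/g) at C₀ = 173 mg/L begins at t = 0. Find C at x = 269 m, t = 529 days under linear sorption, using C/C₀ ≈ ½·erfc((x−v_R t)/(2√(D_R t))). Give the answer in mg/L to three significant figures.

82.7 mg/L

Retardation factor R = 1 + ρ_b·K_d/n = 1 + 1.52 × 0.27/0.37 = 2.109.
Sorption retards both mechanisms: v_R = v/R = 0.5073 m/day, D_R = D/R = 0.1275 m²/day.
v_R·t = 0.5073 × 529 = 268.3617 m; 2√(D_R t) = 16.43 m; argument = (269 − 268.3617)/16.43 = 0.03885.
C = C₀ × ½·erfc(0.03885) = 173 × 0.4781 = 82.7 mg/L.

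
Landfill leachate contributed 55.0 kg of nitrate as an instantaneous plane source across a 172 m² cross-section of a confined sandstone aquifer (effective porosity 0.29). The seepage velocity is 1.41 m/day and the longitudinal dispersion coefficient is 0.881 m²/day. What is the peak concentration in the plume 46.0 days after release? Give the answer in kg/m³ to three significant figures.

0.0489 kg/m³

The peak of an instantaneous 1D plume sits at x = vt; there the Gaussian factor is 1 and C_max = M/(n_e·A·√(4πDt)), where n_e·A is the pore area the mass is dissolved in.
√(4πDt) = √(4π × 0.881 × 46.0) = 22.57 m, so C_max = 55.0/(0.29 × 172 × 22.57) = 0.0489 kg/m³.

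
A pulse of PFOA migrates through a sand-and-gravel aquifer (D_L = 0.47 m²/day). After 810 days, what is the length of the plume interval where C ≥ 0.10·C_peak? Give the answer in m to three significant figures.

118 m

The plume is Gaussian with σ = √(2Dt) = √(2 × 0.47 × 810) = 27.59 m.
C/C_peak = exp(−Δx²/(2σ²)) = 0.10 ⇒ Δx = σ·√(−2 ln 0.10) = 27.59 × 2.146 = 59.21 m.
Width = 2Δx = 118 m.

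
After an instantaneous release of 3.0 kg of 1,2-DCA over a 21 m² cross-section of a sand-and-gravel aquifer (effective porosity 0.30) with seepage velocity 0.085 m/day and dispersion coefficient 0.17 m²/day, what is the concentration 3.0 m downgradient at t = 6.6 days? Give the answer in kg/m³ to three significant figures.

For an instantaneous plane source, C(x,t) = M/(n_e·A·√(4πDt)) · exp(−(x−vt)²/(4Dt)), with n_e·A the pore (flow) area.
Plume center vt = 0.085 × 6.6 = 0.561 m, so the well at 3.0 m is 2.439 m downgradient of the peak.
√(4πDt) = 3.755 m, giving peak height M/(n_e·A·√(4πDt)) = 3.0/(0.30 × 21 × 3.755) = 0.1268 kg/m³.
(x−vt)²/(4Dt) = (2.439)²/(4 × 0.17 × 6.6) = 1.325; exp(−1.325) = 0.2658.
C = 0.1268 × 0.2658 = 0.0337 kg/m³.

0.0337 kg/m³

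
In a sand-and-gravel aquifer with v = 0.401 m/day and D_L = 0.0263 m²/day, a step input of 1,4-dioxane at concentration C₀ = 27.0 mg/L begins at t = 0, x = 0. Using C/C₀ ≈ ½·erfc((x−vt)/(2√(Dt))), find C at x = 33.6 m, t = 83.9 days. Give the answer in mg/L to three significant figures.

For a continuous step input, C/C₀ ≈ ½·erfc((x−vt)/(2√(Dt))).
vt = 0.401 × 83.9 = 33.6439 m and 2√(Dt) = 2√(0.0263 × 83.9) = 2.971 m.
Argument (x−vt)/(2√(Dt)) = (33.6 − 33.6439)/2.971 = -0.01478; ½·erfc(-0.01478) = 0.5083.
C = 27.0 × 0.5083 = 13.7 mg/L.

13.7 mg/L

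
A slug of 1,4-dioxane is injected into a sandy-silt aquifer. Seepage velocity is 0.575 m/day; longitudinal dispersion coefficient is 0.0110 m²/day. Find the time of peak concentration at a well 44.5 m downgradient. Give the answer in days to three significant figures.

For the 1D instantaneous-source solution, setting ∂C/∂t = 0 at fixed x gives v²t² + 2Dt − x² = 0, so t = (√(D² + v²x²) − D)/v².
√(D² + v²x²) = √(0.0110² + 0.575² × 44.5²) = 25.59; v² = 0.330625.
t = (25.59 − 0.0110)/0.330625 = 77.4 days (vs. the pure-advection estimate x/v = 77.4 d).

77.4 days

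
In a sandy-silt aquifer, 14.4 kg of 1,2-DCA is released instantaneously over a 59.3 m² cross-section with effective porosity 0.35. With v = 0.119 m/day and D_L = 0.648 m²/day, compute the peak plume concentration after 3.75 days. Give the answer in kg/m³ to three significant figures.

The peak of an instantaneous 1D plume sits at x = vt; there the Gaussian factor is 1 and C_max = M/(n_e·A·√(4πDt)), where n_e·A is the pore area the mass is dissolved in.
√(4πDt) = √(4π × 0.648 × 3.75) = 5.526 m, so C_max = 14.4/(0.35 × 59.3 × 5.526) = 0.126 kg/m³.

0.126 kg/m³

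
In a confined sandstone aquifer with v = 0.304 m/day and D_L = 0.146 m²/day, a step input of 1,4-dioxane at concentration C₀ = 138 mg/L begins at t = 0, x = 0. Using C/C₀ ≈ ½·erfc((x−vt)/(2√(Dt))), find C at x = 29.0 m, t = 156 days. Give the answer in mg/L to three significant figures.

For a continuous step input, C/C₀ ≈ ½·erfc((x−vt)/(2√(Dt))).
vt = 0.304 × 156 = 47.424 m and 2√(Dt) = 2√(0.146 × 156) = 9.545 m.
Argument (x−vt)/(2√(Dt)) = (29.0 − 47.424)/9.545 = -1.930; ½·erfc(-1.930) = 0.9968.
C = 138 × 0.9968 = 138 mg/L.

138 mg/L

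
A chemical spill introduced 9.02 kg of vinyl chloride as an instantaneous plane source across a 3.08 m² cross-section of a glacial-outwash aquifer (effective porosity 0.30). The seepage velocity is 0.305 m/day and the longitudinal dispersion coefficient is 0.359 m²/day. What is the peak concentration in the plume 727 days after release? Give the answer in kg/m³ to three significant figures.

0.170 kg/m³

The peak of an instantaneous 1D plume sits at x = vt; there the Gaussian factor is 1 and C_max = M/(n_e·A·√(4πDt)), where n_e·A is the pore area the mass is dissolved in.
√(4πDt) = √(4π × 0.359 × 727) = 57.27 m, so C_max = 9.02/(0.30 × 3.08 × 57.27) = 0.170 kg/m³.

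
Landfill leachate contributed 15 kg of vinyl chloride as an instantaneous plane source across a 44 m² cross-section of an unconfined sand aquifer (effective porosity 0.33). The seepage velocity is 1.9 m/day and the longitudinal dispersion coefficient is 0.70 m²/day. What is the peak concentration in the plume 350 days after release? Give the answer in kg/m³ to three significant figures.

The peak of an instantaneous 1D plume sits at x = vt; there the Gaussian factor is 1 and C_max = M/(n_e·A·√(4πDt)), where n_e·A is the pore area the mass is dissolved in.
√(4πDt) = √(4π × 0.70 × 350) = 55.49 m, so C_max = 15/(0.33 × 44 × 55.49) = 0.0186 kg/m³.

0.0186 kg/m³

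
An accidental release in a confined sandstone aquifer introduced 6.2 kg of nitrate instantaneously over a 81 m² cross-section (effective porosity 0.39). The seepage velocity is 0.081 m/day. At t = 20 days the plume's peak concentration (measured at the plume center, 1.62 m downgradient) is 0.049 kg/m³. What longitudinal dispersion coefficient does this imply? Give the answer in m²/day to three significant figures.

At the plume center C_max = M/(n_e·A·√(4πDt)), so D = M²/(4πt·(n_e·A·C_max)²).
n_e·A·C_max = 0.39 × 81 × 0.049 = 1.548 kg/m.
D = 6.2²/(4π × 20 × 1.548²) = 0.0638 m²/day.

0.0638 m²/day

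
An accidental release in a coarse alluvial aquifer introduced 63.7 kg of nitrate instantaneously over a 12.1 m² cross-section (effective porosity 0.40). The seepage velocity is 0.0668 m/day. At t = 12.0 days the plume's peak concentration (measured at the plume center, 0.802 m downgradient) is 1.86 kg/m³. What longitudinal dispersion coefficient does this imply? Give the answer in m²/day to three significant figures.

At the plume center C_max = M/(n_e·A·√(4πDt)), so D = M²/(4πt·(n_e·A·C_max)²).
n_e·A·C_max = 0.40 × 12.1 × 1.86 = 9.002 kg/m.
D = 63.7²/(4π × 12.0 × 9.002²) = 0.332 m²/day.

0.332 m²/day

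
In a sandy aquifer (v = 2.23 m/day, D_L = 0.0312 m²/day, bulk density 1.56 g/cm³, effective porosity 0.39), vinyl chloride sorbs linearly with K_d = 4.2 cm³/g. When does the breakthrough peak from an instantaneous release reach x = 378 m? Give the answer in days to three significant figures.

3020 days

Retardation factor R = 1 + ρ_b·K_d/n = 1 + 1.56 × 4.2/0.39 = 17.80.
Sorption retards both mechanisms: v_R = v/R = 0.1253 m/day, D_R = D/R = 0.001753 m²/day.
Peak time from v_R²t² + 2D_R t − x² = 0: t = (√(D_R² + v_R²x²) − D_R)/v_R².
√(D_R² + v_R²x²) = √(0.001753² + 0.1253² × 378²) = 47.36; v_R² = 0.01570.
t = (47.36 − 0.001753)/0.01570 = 3020 days.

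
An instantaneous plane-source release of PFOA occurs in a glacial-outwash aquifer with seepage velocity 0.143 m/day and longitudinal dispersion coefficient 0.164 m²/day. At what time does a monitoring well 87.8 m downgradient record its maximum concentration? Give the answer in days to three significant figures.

For the 1D instantaneous-source solution, setting ∂C/∂t = 0 at fixed x gives v²t² + 2Dt − x² = 0, so t = (√(D² + v²x²) − D)/v².
√(D² + v²x²) = √(0.164² + 0.143² × 87.8²) = 12.56; v² = 0.020449.
t = (12.56 − 0.164)/0.020449 = 606 days (vs. the pure-advection estimate x/v = 614 d).

606 days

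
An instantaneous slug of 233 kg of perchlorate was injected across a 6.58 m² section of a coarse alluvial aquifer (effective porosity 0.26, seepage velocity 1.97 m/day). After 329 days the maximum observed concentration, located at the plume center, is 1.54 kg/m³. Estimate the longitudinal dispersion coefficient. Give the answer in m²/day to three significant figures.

At the plume center C_max = M/(n_e·A·√(4πDt)), so D = M²/(4πt·(n_e·A·C_max)²).
n_e·A·C_max = 0.26 × 6.58 × 1.54 = 2.635 kg/m.
D = 233²/(4π × 329 × 2.635²) = 1.89 m²/day.

1.89 m²/day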